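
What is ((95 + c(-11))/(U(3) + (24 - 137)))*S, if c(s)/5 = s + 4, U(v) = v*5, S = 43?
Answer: -1290/49 ≈ -26.327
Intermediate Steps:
U(v) = 5*v
c(s) = 20 + 5*s (c(s) = 5*(s + 4) = 5*(4 + s) = 20 + 5*s)
((95 + c(-11))/(U(3) + (24 - 137)))*S = ((95 + (20 + 5*(-11)))/(5*3 + (24 - 137)))*43 = ((95 + (20 - 55))/(15 - 113))*43 = ((95 - 35)/(-98))*43 = (60*(-1/98))*43 = -30/49*43 = -1290/49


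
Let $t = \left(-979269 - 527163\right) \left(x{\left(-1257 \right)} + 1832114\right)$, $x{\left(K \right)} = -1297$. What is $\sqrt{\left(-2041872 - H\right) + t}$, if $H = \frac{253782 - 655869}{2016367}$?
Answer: $\frac{i \sqrt{11213313201350700602336295}}{2016367} \approx 1.6607 \cdot 10^{6} i$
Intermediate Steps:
$H = - \frac{402087}{2016367}$ ($H = \left(-402087\right) \frac{1}{2016367} = - \frac{402087}{2016367} \approx -0.19941$)
$t = -2758001314944$ ($t = \left(-979269 - 527163\right) \left(-1297 + 1832114\right) = \left(-1506432\right) 1830817 = -2758001314944$)
$\sqrt{\left(-2041872 - H\right) + t} = \sqrt{\left(-2041872 - - \frac{402087}{2016367}\right) - 2758001314944} = \sqrt{\left(-2041872 + \frac{402087}{2016367}\right) - 2758001314944} = \sqrt{- \frac{4117162916937}{2016367} - 2758001314944} = \sqrt{- \frac{5561146954572605385}{2016367}} = \frac{i \sqrt{11213313201350700602336295}}{2016367}$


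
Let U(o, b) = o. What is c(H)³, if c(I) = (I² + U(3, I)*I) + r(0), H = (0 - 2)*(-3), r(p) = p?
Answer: 157464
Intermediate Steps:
H = 6 (H = -2*(-3) = 6)
c(I) = I² + 3*I (c(I) = (I² + 3*I) + 0 = I² + 3*I)
c(H)³ = (6*(3 + 6))³ = (6*9)³ = 54³ = 157464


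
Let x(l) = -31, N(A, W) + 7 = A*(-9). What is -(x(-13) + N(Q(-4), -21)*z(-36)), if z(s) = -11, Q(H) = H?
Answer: 350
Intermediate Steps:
N(A, W) = -7 - 9*A (N(A, W) = -7 + A*(-9) = -7 - 9*A)
-(x(-13) + N(Q(-4), -21)*z(-36)) = -(-31 + (-7 - 9*(-4))*(-11)) = -(-31 + (-7 + 36)*(-11)) = -(-31 + 29*(-11)) = -(-31 - 319) = -1*(-350) = 350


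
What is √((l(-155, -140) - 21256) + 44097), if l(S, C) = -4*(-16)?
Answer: 3*√2545 ≈ 151.34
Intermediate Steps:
l(S, C) = 64
√((l(-155, -140) - 21256) + 44097) = √((64 - 21256) + 44097) = √(-21192 + 44097) = √22905 = 3*√2545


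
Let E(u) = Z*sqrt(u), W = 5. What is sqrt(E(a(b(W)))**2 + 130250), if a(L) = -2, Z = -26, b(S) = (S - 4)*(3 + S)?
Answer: 3*sqrt(14322) ≈ 359.02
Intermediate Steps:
b(S) = (-4 + S)*(3 + S)
E(u) = -26*sqrt(u)
sqrt(E(a(b(W)))**2 + 130250) = sqrt((-26*I*sqrt(2))**2 + 130250) = sqrt(-1352 + 130250) = sqrt(128898) = 3*sqrt(14322)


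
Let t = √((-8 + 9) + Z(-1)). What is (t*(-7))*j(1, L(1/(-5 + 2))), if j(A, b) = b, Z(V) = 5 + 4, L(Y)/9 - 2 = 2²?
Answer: -378*√10 ≈ -1195.3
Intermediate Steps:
L(Y) = 54 (L(Y) = 18 + 9*2² = 18 + 9*4 = 18 + 36 = 54)
Z(V) = 9
t = √10 (t = √((-8 + 9) + 9) = √(1 + 9) = √10 ≈ 3.1623)
(t*(-7))*j(1, L(1/(-5 + 2))) = (√10*(-7))*54 = -7*√10*54 = -378*√10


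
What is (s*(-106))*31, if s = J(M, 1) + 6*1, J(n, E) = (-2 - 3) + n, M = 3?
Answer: -13144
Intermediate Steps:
J(n, E) = -5 + n
s = 4 (s = (-5 + 3) + 6*1 = -2 + 6 = 4)
(s*(-106))*31 = (4*(-106))*31 = -424*31 = -13144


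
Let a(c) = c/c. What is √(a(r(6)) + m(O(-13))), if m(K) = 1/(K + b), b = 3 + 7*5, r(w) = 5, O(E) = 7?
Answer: √230/15 ≈ 1.0110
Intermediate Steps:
b = 38 (b = 3 + 35 = 38)
a(c) = 1
m(K) = 1/(38 + K) (m(K) = 1/(K + 38) = 1/(38 + K))
√(a(r(6)) + m(O(-13))) = √(1 + 1/(38 + 7)) = √(1 + 1/45) = √(46/45) = √230/15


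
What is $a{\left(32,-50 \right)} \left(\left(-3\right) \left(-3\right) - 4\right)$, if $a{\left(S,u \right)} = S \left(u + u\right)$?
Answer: $-16000$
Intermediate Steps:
$a{\left(S,u \right)} = 2 S u$ ($a{\left(S,u \right)} = S 2 u = 2 S u$)
$a{\left(32,-50 \right)} \left(\left(-3\right) \left(-3\right) - 4\right) = 2 \cdot 32 \left(-50\right) \left(\left(-3\right) \left(-3\right) - 4\right) = - 3200 \left(9 - 4\right) = \left(-3200\right) 5 = -16000$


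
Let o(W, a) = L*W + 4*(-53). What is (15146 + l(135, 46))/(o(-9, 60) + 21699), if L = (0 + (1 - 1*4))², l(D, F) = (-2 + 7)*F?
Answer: 7688/10703 ≈ 0.71830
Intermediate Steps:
l(D, F) = 5*F
L = 9 (L = (0 + (1 - 4))² = (0 - 3)² = (-3)² = 9)
o(W, a) = -212 + 9*W (o(W, a) = 9*W + 4*(-53) = 9*W - 212 = -212 + 9*W)
(15146 + l(135, 46))/(o(-9, 60) + 21699) = (15146 + 5*46)/((-212 + 9*(-9)) + 21699) = (15146 + 230)/((-212 - 81) + 21699) = 15376/(-293 + 21699) = 15376/21406 = 15376*(1/21406) = 7688/10703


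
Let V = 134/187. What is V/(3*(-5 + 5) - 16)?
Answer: -67/1496 ≈ -0.044786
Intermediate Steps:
V = 134/187 (V = 134*(1/187) = 134/187 ≈ 0.71658)
V/(3*(-5 + 5) - 16) = (134/187)/(3*(-5 + 5) - 16) = (134/187)/(3*0 - 16) = (134/187)/(0 - 16) = (134/187)/(-16) = -1/16*134/187 = -67/1496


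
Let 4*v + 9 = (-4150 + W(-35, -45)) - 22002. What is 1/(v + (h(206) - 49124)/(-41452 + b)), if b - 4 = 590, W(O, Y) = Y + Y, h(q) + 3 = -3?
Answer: -81716/536183419 ≈ -0.00015240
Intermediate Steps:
h(q) = -6 (h(q) = -3 - 3 = -6)
W(O, Y) = 2*Y
b = 594 (b = 4 + 590 = 594)
v = -26251/4 (v = -9/4 + ((-4150 + 2*(-45)) - 22002)/4 = -9/4 + ((-4150 - 90) - 22002)/4 = -9/4 + (-4240 - 22002)/4 = -9/4 + (1/4)*(-26242) = -9/4 - 13121/2 = -26251/4 ≈ -6562.8)
1/(v + (h(206) - 49124)/(-41452 + b)) = 1/(-26251/4 + (-6 - 49124)/(-41452 + 594)) = 1/(-26251/4 - 49130/(-40858)) = 1/(-26251/4 - 49130*(-1/40858)) = 1/(-26251/4 + 24565/20429) = 1/(-536183419/81716) = -81716/536183419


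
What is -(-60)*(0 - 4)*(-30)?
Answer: 7200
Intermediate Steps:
-(-60)*(0 - 4)*(-30) = -(-60)*(-4)*(-30) = -12*20*(-30) = -240*(-30) = 7200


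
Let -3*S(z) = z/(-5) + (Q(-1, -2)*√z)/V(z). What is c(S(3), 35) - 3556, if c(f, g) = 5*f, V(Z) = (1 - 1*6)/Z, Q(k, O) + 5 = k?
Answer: -3555 - 6*√3 ≈ -3565.4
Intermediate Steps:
Q(k, O) = -5 + k
V(Z) = -5/Z (V(Z) = (1 - 6)/Z = -5/Z)
S(z) = -2*z^(3/2)/5 + z/15 (S(z) = -(z/(-5) + ((-5 - 1)*√z)/((-5/z)))/3 = -(z*(-⅕) + (-6*√z)*(-z/5))/3 = -(-z/5 + 6*z^(3/2)/5)/3 = -2*z^(3/2)/5 + z/15)
c(S(3), 35) - 3556 = 5*(-6*√3/5 + (1/15)*3) - 3556 = 5*(-6*√3/5 + ⅕) - 3556 = 5*(⅕ - 6*√3/5) - 3556 = (1 - 6*√3) - 3556 = -3555 - 6*√3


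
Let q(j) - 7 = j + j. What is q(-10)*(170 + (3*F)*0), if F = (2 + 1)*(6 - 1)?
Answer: -2210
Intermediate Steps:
q(j) = 7 + 2*j (q(j) = 7 + (j + j) = 7 + 2*j)
F = 15 (F = 3*5 = 15)
q(-10)*(170 + (3*F)*0) = (7 + 2*(-10))*(170 + (3*15)*0) = (7 - 20)*(170 + 45*0) = -13*(170 + 0) = -13*170 = -2210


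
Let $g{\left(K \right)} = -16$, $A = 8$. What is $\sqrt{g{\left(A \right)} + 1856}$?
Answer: $4 \sqrt{115} \approx 42.895$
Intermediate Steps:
$\sqrt{g{\left(A \right)} + 1856} = \sqrt{-16 + 1856} = \sqrt{1840} = 4 \sqrt{115}$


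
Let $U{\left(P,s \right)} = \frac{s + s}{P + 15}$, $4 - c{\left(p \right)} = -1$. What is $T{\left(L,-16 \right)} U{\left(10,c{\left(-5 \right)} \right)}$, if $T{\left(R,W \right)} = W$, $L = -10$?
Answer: $- \frac{32}{5} \approx -6.4$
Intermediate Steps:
$c{\left(p \right)} = 5$ ($c{\left(p \right)} = 4 - -1 = 4 + 1 = 5$)
$U{\left(P,s \right)} = \frac{2 s}{15 + P}$
$T{\left(L,-16 \right)} U{\left(10,c{\left(-5 \right)} \right)} = - 16 \cdot 2 \cdot 5 \frac{1}{15 + 10} = - 16 \cdot 2 \cdot 5 \cdot \frac{1}{25} = \left(-16\right) \frac{2}{5} = - \frac{32}{5}$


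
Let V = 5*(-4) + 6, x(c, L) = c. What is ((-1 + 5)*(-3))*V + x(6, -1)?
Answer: 174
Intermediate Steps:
V = -14 (V = -20 + 6 = -14)
((-1 + 5)*(-3))*V + x(6, -1) = ((-1 + 5)*(-3))*(-14) + 6 = (4*(-3))*(-14) + 6 = -12*(-14) + 6 = 168 + 6 = 174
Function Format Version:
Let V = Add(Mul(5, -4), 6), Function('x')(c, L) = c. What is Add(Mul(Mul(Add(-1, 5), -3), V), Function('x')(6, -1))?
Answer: 174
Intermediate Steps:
V = -14 (V = Add(-20, 6) = -14)
Add(Mul(Mul(Add(-1, 5), -3), V), Function('x')(6, -1)) = Add(Mul(Mul(Add(-1, 5), -3), -14), 6) = Add(Mul(Mul(4, -3), -14), 6) = Add(Mul(-12, -14), 6) = Add(168, 6) = 174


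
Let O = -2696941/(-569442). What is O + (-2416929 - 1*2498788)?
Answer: -2799213022973/569442 ≈ -4.9157e+6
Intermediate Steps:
O = 2696941/569442 (O = -2696941*(-1/569442) = 2696941/569442 ≈ 4.7361)
O + (-2416929 - 1*2498788) = 2696941/569442 + (-2416929 - 1*2498788) = 2696941/569442 + (-2416929 - 2498788) = 2696941/569442 - 4915717 = -2799213022973/569442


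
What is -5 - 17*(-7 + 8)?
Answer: -22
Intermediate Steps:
-5 - 17*(-7 + 8) = -5 - 17*1 = -5 - 17 = -22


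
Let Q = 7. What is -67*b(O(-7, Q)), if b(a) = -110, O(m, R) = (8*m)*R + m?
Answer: 7370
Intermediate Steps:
O(m, R) = m + 8*R*m (O(m, R) = 8*R*m + m = m + 8*R*m)
-67*b(O(-7, Q)) = -67*(-110) = 7370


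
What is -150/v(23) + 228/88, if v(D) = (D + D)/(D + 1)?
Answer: -38289/506 ≈ -75.670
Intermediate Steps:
v(D) = 2*D/(1 + D) (v(D) = (2*D)/(1 + D) = 2*D/(1 + D))
-150/v(23) + 228/88 = -150/(2*23/(1 + 23)) + 228/88 = -150/(2*23/24) + 228*(1/88) = -150/(2*23*(1/24)) + 57/22 = -150/23/12 + 57/22 = -150*12/23 + 57/22 = -1800/23 + 57/22 = -38289/506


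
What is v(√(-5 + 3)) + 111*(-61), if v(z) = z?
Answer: -6771 + I*√2 ≈ -6771.0 + 1.4142*I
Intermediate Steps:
v(√(-5 + 3)) + 111*(-61) = √(-5 + 3) + 111*(-61) = √(-2) - 6771 = I*√2 - 6771 = -6771 + I*√2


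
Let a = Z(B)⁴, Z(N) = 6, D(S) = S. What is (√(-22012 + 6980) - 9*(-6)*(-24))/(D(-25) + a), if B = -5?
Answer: -1296/1271 + 2*I*√3758/1271 ≈ -1.0197 + 0.096463*I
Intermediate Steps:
a = 1296 (a = 6⁴ = 1296)
(√(-22012 + 6980) - 9*(-6)*(-24))/(D(-25) + a) = (√(-22012 + 6980) - 9*(-6)*(-24))/(-25 + 1296) = (√(-15032) + 54*(-24))/1271 = (2*I*√3758 - 1296)*(1/1271) = (-1296 + 2*I*√3758)*(1/1271) = -1296/1271 + 2*I*√3758/1271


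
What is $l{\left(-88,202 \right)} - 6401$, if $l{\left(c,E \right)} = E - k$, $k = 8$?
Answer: $-6207$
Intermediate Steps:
$l{\left(c,E \right)} = -8 + E$ ($l{\left(c,E \right)} = E - 8 = -8 + E$)
$l{\left(-88,202 \right)} - 6401 = \left(-8 + 202\right) - 6401 = 194 - 6401 = -6207$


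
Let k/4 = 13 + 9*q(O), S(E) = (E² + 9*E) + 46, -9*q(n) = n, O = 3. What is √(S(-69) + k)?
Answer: √4226 ≈ 65.008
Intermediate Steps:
q(n) = -n/9
S(E) = 46 + E² + 9*E
k = 40 (k = 4*(13 + 9*(-⅑*3)) = 4*(13 + 9*(-⅓)) = 4*(13 - 3) = 4*10 = 40)
√(S(-69) + k) = √((46 + (-69)² + 9*(-69)) + 40) = √((46 + 4761 - 621) + 40) = √(4186 + 40) = √4226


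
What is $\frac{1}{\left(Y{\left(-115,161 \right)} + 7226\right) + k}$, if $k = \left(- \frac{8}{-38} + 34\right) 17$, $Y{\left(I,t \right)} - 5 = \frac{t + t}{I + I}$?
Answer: $\frac{95}{742062} \approx 0.00012802$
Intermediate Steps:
$Y{\left(I,t \right)} = 5 + \frac{t}{I}$ ($Y{\left(I,t \right)} = 5 + \frac{t + t}{I + I} = 5 + \frac{2 t}{2 I} = 5 + 2 t \frac{1}{2 I} = 5 + \frac{t}{I}$)
$k = \frac{11050}{19}$ ($k = \left(\left(-8\right) \left(- \frac{1}{38}\right) + 34\right) 17 = \left(\frac{4}{19} + 34\right) 17 = \frac{650}{19} \cdot 17 = \frac{11050}{19} \approx 581.58$)
$\frac{1}{\left(Y{\left(-115,161 \right)} + 7226\right) + k} = \frac{1}{\left(\left(5 + \frac{161}{-115}\right) + 7226\right) + \frac{11050}{19}} = \frac{1}{\left(\left(5 + 161 \left(- \frac{1}{115}\right)\right) + 7226\right) + \frac{11050}{19}} = \frac{1}{\left(\left(5 - \frac{7}{5}\right) + 7226\right) + \frac{11050}{19}} = \frac{1}{\left(\frac{18}{5} + 7226\right) + \frac{11050}{19}} = \frac{1}{\frac{36148}{5} + \frac{11050}{19}} = \frac{1}{\frac{742062}{95}} = \frac{95}{742062}$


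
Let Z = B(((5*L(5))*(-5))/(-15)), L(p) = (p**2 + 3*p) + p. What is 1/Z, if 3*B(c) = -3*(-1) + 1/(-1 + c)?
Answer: 222/223 ≈ 0.99552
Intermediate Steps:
L(p) = p**2 + 4*p
B(c) = 1 + 1/(3*(-1 + c)) (B(c) = (-3*(-1) + 1/(-1 + c))/3 = (3 + 1/(-1 + c))/3 = 1 + 1/(3*(-1 + c)))
Z = 223/222 (Z = (-2/3 + ((5*(5*(4 + 5)))*(-5))/(-15))/(-1 + ((5*(5*(4 + 5)))*(-5))/(-15)) = (-2/3 + ((5*(5*9))*(-5))*(-1/15))/(-1 + ((5*(5*9))*(-5))*(-1/15)) = (-2/3 + ((5*45)*(-5))*(-1/15))/(-1 + ((5*45)*(-5))*(-1/15)) = (-2/3 + (225*(-5))*(-1/15))/(-1 + (225*(-5))*(-1/15)) = (-2/3 - 1125*(-1/15))/(-1 - 1125*(-1/15)) = (-2/3 + 75)/(-1 + 75) = (223/3)/74 = (1/74)*(223/3) = 223/222 ≈ 1.0045)
1/Z = 1/(223/222) = 222/223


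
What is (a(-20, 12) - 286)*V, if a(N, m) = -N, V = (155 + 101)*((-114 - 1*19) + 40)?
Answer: 6332928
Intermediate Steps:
V = -23808 (V = 256*((-114 - 19) + 40) = 256*(-133 + 40) = 256*(-93) = -23808)
(a(-20, 12) - 286)*V = (-1*(-20) - 286)*(-23808) = (20 - 286)*(-23808) = -266*(-23808) = 6332928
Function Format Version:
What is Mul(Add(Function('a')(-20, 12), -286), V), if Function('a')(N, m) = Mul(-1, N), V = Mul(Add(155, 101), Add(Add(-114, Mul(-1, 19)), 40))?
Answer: 6332928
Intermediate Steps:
V = -23808 (V = Mul(256, Add(Add(-114, -19), 40)) = Mul(256, Add(-133, 40)) = Mul(256, -93) = -23808)
Mul(Add(Function('a')(-20, 12), -286), V) = Mul(Add(Mul(-1, -20), -286), -23808) = Mul(Add(20, -286), -23808) = Mul(-266, -23808) = 6332928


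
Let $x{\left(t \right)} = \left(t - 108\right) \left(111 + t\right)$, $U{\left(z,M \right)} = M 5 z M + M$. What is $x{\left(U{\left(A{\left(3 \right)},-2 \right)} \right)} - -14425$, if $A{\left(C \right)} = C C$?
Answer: $34655$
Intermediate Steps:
$A{\left(C \right)} = C^{2}$
$U{\left(z,M \right)} = M + 5 z M^{2}$ ($U{\left(z,M \right)} = 5 M z M + M = 5 z M^{2} + M = M + 5 z M^{2}$)
$x{\left(t \right)} = \left(-108 + t\right) \left(111 + t\right)$
$x{\left(U{\left(A{\left(3 \right)},-2 \right)} \right)} - -14425 = \left(-11988 + \left(- 2 \left(1 + 5 \left(-2\right) 3^{2}\right)\right)^{2} + 3 \left(- 2 \left(1 + 5 \left(-2\right) 3^{2}\right)\right)\right) - -14425 = \left(-11988 + \left(- 2 \left(1 + 5 \left(-2\right) 9\right)\right)^{2} + 3 \left(- 2 \left(1 + 5 \left(-2\right) 9\right)\right)\right) + 14425 = \left(-11988 + \left(- 2 \left(1 - 90\right)\right)^{2} + 3 \left(- 2 \left(1 - 90\right)\right)\right) + 14425 = \left(-11988 + \left(\left(-2\right) \left(-89\right)\right)^{2} + 3 \left(\left(-2\right) \left(-89\right)\right)\right) + 14425 = \left(-11988 + 178^{2} + 3 \cdot 178\right) + 14425 = \left(-11988 + 31684 + 534\right) + 14425 = 20230 + 14425 = 34655$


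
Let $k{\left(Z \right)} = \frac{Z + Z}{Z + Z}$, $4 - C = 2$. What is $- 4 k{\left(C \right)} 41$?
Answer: $-164$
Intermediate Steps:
$C = 2$ ($C = 4 - 2 = 2$)
$k{\left(Z \right)} = 1$ ($k{\left(Z \right)} = \frac{2 Z}{2 Z} = 2 Z \frac{1}{2 Z} = 1$)
$- 4 k{\left(C \right)} 41 = \left(-4\right) 1 \cdot 41 = \left(-4\right) 41 = -164$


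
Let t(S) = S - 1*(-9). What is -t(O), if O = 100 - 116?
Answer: 7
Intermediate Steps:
O = -16
t(S) = 9 + S (t(S) = S + 9 = 9 + S)
-t(O) = -(9 - 16) = -1*(-7) = 7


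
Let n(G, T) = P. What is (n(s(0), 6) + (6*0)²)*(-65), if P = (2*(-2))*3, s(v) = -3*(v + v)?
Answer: 780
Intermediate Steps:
s(v) = -6*v
P = -12 (P = -4*3 = -12)
n(G, T) = -12
(n(s(0), 6) + (6*0)²)*(-65) = (-12 + (6*0)²)*(-65) = (-12 + 0²)*(-65) = (-12 + 0)*(-65) = -12*(-65) = 780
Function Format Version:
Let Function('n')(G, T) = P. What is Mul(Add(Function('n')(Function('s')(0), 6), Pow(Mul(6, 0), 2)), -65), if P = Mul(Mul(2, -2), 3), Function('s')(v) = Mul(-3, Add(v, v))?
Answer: 780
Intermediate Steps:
Function('s')(v) = Mul(-6, v) (Function('s')(v) = Mul(-3, Mul(2, v)) = Mul(-6, v))
P = -12 (P = Mul(-4, 3) = -12)
Function('n')(G, T) = -12
Mul(Add(Function('n')(Function('s')(0), 6), Pow(Mul(6, 0), 2)), -65) = Mul(Add(-12, Pow(Mul(6, 0), 2)), -65) = Mul(Add(-12, Pow(0, 2)), -65) = Mul(Add(-12, 0), -65) = Mul(-12, -65) = 780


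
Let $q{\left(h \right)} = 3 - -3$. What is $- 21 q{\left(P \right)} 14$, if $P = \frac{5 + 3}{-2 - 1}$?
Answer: $-1764$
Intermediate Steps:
$P = - \frac{8}{3}$ ($P = \frac{8}{-3} = 8 \left(- \frac{1}{3}\right) = - \frac{8}{3} \approx -2.6667$)
$q{\left(h \right)} = 6$ ($q{\left(h \right)} = 3 + 3 = 6$)
$- 21 q{\left(P \right)} 14 = \left(-21\right) 6 \cdot 14 = \left(-126\right) 14 = -1764$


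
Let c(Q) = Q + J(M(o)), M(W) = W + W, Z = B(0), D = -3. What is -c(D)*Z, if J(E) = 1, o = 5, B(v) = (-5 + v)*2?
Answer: -20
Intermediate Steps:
B(v) = -10 + 2*v
Z = -10 (Z = -10 + 2*0 = -10 + 0 = -10)
M(W) = 2*W
c(Q) = 1 + Q (c(Q) = Q + 1 = 1 + Q)
-c(D)*Z = -(1 - 3)*(-10) = -(-2)*(-10) = -1*20 = -20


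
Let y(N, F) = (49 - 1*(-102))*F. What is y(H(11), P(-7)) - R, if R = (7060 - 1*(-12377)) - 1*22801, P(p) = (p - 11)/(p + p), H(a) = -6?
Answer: 24907/7 ≈ 3558.1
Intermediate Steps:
P(p) = (-11 + p)/(2*p) (P(p) = (-11 + p)/((2*p)) = (-11 + p)*(1/(2*p)) = (-11 + p)/(2*p))
y(N, F) = 151*F (y(N, F) = (49 + 102)*F = 151*F)
R = -3364 (R = (7060 + 12377) - 22801 = 19437 - 22801 = -3364)
y(H(11), P(-7)) - R = 151*((½)*(-11 - 7)/(-7)) - 1*(-3364) = 151*((½)*(-⅐)*(-18)) + 3364 = 151*(9/7) + 3364 = 1359/7 + 3364 = 24907/7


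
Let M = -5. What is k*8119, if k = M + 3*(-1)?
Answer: -64952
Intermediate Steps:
k = -8 (k = -5 + 3*(-1) = -5 - 3 = -8)
k*8119 = -8*8119 = -64952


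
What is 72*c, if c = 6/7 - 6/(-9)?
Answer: 768/7 ≈ 109.71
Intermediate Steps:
c = 32/21 (c = 6*(1/7) - 6*(-1/9) = 6/7 + 2/3 = 32/21 ≈ 1.5238)
72*c = 72*(32/21) = 768/7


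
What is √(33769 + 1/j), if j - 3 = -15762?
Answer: √931822088170/5253 ≈ 183.76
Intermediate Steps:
j = -15759 (j = 3 - 15762 = -15759)
√(33769 + 1/j) = √(33769 + 1/(-15759)) = √(33769 - 1/15759) = √(532165670/15759) = √931822088170/5253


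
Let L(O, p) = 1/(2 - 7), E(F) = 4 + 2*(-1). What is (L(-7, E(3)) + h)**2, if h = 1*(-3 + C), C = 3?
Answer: 1/25 ≈ 0.040000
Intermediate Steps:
E(F) = 2 (E(F) = 4 - 2 = 2)
L(O, p) = -1/5 (L(O, p) = 1/(-5) = -1/5)
h = 0 (h = 1*(-3 + 3) = 1*0 = 0)
(L(-7, E(3)) + h)**2 = (-1/5 + 0)**2 = (-1/5)**2 = 1/25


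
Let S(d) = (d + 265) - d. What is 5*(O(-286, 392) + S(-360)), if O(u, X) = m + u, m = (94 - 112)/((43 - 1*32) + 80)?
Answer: -9645/91 ≈ -105.99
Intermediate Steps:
m = -18/91 (m = -18/((43 - 32) + 80) = -18/(11 + 80) = -18/91 ≈ -0.19780)
O(u, X) = -18/91 + u
S(d) = 265 (S(d) = (265 + d) - d = 265)
5*(O(-286, 392) + S(-360)) = 5*((-18/91 - 286) + 265) = 5*(-26044/91 + 265) = 5*(-1929/91) = -9645/91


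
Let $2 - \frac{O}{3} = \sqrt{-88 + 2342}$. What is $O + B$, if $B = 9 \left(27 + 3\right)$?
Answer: $276 - 21 \sqrt{46} \approx 133.57$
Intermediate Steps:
$B = 270$ ($B = 9 \cdot 30 = 270$)
$O = 6 - 21 \sqrt{46}$ ($O = 6 - 3 \sqrt{-88 + 2342} = 6 - 3 \sqrt{2254} = 6 - 3 \cdot 7 \sqrt{46} = 6 - 21 \sqrt{46} \approx -136.43$)
$O + B = \left(6 - 21 \sqrt{46}\right) + 270 = 276 - 21 \sqrt{46}$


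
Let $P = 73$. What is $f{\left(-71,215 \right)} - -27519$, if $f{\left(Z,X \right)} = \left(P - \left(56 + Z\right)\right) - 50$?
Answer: $27557$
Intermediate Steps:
$f{\left(Z,X \right)} = -33 - Z$ ($f{\left(Z,X \right)} = \left(73 - \left(56 + Z\right)\right) - 50 = \left(17 - Z\right) - 50 = -33 - Z$)
$f{\left(-71,215 \right)} - -27519 = \left(-33 - -71\right) - -27519 = \left(-33 + 71\right) + 27519 = 38 + 27519 = 27557$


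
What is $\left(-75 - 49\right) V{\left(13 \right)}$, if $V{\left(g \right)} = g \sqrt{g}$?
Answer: $- 1612 \sqrt{13} \approx -5812.1$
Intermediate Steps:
$V{\left(g \right)} = g^{\frac{3}{2}}$
$\left(-75 - 49\right) V{\left(13 \right)} = \left(-75 - 49\right) 13^{\frac{3}{2}} = - 124 \cdot 13 \sqrt{13} = - 1612 \sqrt{13}$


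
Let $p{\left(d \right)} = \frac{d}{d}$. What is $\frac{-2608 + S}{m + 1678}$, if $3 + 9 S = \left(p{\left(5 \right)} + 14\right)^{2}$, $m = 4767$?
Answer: $- \frac{1550}{3867} \approx -0.40083$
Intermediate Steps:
$p{\left(d \right)} = 1$
$S = \frac{74}{3}$ ($S = - \frac{1}{3} + \frac{\left(1 + 14\right)^{2}}{9} = - \frac{1}{3} + \frac{15^{2}}{9} = - \frac{1}{3} + \frac{1}{9} \cdot 225 = - \frac{1}{3} + 25 = \frac{74}{3} \approx 24.667$)
$\frac{-2608 + S}{m + 1678} = \frac{-2608 + \frac{74}{3}}{4767 + 1678} = - \frac{7750}{3 \cdot 6445} = \left(- \frac{7750}{3}\right) \frac{1}{6445} = - \frac{1550}{3867}$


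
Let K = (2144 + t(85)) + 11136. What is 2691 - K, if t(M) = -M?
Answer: -10504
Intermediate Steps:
K = 13195 (K = (2144 - 1*85) + 11136 = (2144 - 85) + 11136 = 2059 + 11136 = 13195)
2691 - K = 2691 - 1*13195 = 2691 - 13195 = -10504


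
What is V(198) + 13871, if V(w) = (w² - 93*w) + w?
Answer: 34859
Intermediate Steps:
V(w) = w² - 92*w
V(198) + 13871 = 198*(-92 + 198) + 13871 = 198*106 + 13871 = 20988 + 13871 = 34859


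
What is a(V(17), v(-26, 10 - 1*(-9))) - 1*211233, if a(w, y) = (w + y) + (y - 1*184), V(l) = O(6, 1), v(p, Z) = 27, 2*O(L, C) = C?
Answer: -422725/2 ≈ -2.1136e+5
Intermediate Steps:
O(L, C) = C/2
V(l) = 1/2 (V(l) = (1/2)*1 = 1/2)
a(w, y) = -184 + w + 2*y (a(w, y) = (w + y) + (y - 184) = (w + y) + (-184 + y) = -184 + w + 2*y)
a(V(17), v(-26, 10 - 1*(-9))) - 1*211233 = (-184 + 1/2 + 2*27) - 1*211233 = (-184 + 1/2 + 54) - 211233 = -259/2 - 211233 = -422725/2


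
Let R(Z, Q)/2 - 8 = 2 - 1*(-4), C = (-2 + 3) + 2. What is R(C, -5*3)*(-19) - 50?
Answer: -582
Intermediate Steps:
C = 3 (C = 1 + 2 = 3)
R(Z, Q) = 28 (R(Z, Q) = 16 + 2*(2 - 1*(-4)) = 16 + 2*(2 + 4) = 16 + 2*6 = 16 + 12 = 28)
R(C, -5*3)*(-19) - 50 = 28*(-19) - 50 = -532 - 50 = -582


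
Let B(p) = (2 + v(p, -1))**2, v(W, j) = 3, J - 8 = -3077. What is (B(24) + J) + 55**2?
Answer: -19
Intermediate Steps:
J = -3069 (J = 8 - 3077 = -3069)
B(p) = 25 (B(p) = (2 + 3)**2 = 5**2 = 25)
(B(24) + J) + 55**2 = (25 - 3069) + 55**2 = -3044 + 3025 = -19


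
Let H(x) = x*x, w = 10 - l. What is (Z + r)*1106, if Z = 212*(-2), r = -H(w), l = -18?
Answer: -1336048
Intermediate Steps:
w = 28 (w = 10 - 1*(-18) = 10 + 18 = 28)
H(x) = x**2
r = -784 (r = -1*28**2 = -1*784 = -784)
Z = -424
(Z + r)*1106 = (-424 - 784)*1106 = -1208*1106 = -1336048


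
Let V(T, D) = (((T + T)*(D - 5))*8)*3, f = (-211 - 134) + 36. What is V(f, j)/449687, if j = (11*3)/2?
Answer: -170568/449687 ≈ -0.37930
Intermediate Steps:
f = -309 (f = -345 + 36 = -309)
j = 33/2 (j = 33*(½) = 33/2 ≈ 16.500)
V(T, D) = 48*T*(-5 + D) (V(T, D) = (((2*T)*(-5 + D))*8)*3 = ((2*T*(-5 + D))*8)*3 = (16*T*(-5 + D))*3 = 48*T*(-5 + D))
V(f, j)/449687 = (48*(-309)*(-5 + 33/2))/449687 = (48*(-309)*(23/2))*(1/449687) = -170568*1/449687 = -170568/449687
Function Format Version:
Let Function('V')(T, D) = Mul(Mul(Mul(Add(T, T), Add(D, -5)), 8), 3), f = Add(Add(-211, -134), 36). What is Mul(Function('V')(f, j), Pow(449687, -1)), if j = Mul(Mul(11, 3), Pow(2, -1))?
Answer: Rational(-170568, 449687) ≈ -0.37930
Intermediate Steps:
f = -309 (f = Add(-345, 36) = -309)
j = Rational(33, 2) (j = Mul(33, Rational(1, 2)) = Rational(33, 2) ≈ 16.500)
Function('V')(T, D) = Mul(48, T, Add(-5, D)) (Function('V')(T, D) = Mul(Mul(Mul(Mul(2, T), Add(-5, D)), 8), 3) = Mul(Mul(Mul(2, T, Add(-5, D)), 8), 3) = Mul(Mul(16, T, Add(-5, D)), 3) = Mul(48, T, Add(-5, D)))
Mul(Function('V')(f, j), Pow(449687, -1)) = Mul(Mul(48, -309, Add(-5, Rational(33, 2))), Pow(449687, -1)) = Mul(Mul(48, -309, Rational(23, 2)), Rational(1, 449687)) = Mul(-170568, Rational(1, 449687)) = Rational(-170568, 449687)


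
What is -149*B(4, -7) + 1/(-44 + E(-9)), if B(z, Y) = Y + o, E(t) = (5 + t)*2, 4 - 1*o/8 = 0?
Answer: -193701/52 ≈ -3725.0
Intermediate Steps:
o = 32 (o = 32 - 8*0 = 32 + 0 = 32)
E(t) = 10 + 2*t
B(z, Y) = 32 + Y (B(z, Y) = Y + 32 = 32 + Y)
-149*B(4, -7) + 1/(-44 + E(-9)) = -149*(32 - 7) + 1/(-44 + (10 + 2*(-9))) = -149*25 + 1/(-44 + (10 - 18)) = -3725 + 1/(-44 - 8) = -3725 + 1/(-52) = -3725 - 1/52 = -193701/52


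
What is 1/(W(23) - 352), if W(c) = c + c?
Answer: -1/306 ≈ -0.0032680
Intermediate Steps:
W(c) = 2*c
1/(W(23) - 352) = 1/(2*23 - 352) = 1/(46 - 352) = 1/(-306) = -1/306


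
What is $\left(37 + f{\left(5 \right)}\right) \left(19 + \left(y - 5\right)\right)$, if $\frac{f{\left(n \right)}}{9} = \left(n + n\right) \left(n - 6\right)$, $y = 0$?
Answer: $-742$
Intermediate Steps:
$f{\left(n \right)} = 18 n \left(-6 + n\right)$ ($f{\left(n \right)} = 9 \left(n + n\right) \left(n - 6\right) = 9 \cdot 2 n \left(-6 + n\right) = 18 n \left(-6 + n\right)$)
$\left(37 + f{\left(5 \right)}\right) \left(19 + \left(y - 5\right)\right) = \left(37 + 18 \cdot 5 \left(-6 + 5\right)\right) \left(19 + \left(0 - 5\right)\right) = \left(37 + 18 \cdot 5 \left(-1\right)\right) \left(19 - 5\right) = \left(37 - 90\right) 14 = \left(-53\right) 14 = -742$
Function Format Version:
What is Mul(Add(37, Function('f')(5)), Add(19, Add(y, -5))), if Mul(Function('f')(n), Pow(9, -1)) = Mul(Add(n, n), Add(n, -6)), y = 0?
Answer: -742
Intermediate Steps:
Function('f')(n) = Mul(18, n, Add(-6, n)) (Function('f')(n) = Mul(9, Mul(Add(n, n), Add(n, -6))) = Mul(9, Mul(Mul(2, n), Add(-6, n))) = Mul(9, Mul(2, n, Add(-6, n))) = Mul(18, n, Add(-6, n)))
Mul(Add(37, Function('f')(5)), Add(19, Add(y, -5))) = Mul(Add(37, Mul(18, 5, Add(-6, 5))), Add(19, Add(0, -5))) = Mul(Add(37, Mul(18, 5, -1)), Add(19, -5)) = Mul(Add(37, -90), 14) = Mul(-53, 14) = -742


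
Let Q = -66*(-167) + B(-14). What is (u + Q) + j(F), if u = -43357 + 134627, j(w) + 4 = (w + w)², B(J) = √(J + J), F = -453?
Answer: 923124 + 2*I*√7 ≈ 9.2312e+5 + 5.2915*I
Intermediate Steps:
B(J) = √2*√J (B(J) = √(2*J) = √2*√J)
j(w) = -4 + 4*w² (j(w) = -4 + (w + w)² = -4 + (2*w)² = -4 + 4*w²)
u = 91270
Q = 11022 + 2*I*√7 (Q = -66*(-167) + √2*√(-14) = 11022 + √2*(I*√14) = 11022 + 2*I*√7 ≈ 11022.0 + 5.2915*I)
(u + Q) + j(F) = (91270 + (11022 + 2*I*√7)) + (-4 + 4*(-453)²) = (102292 + 2*I*√7) + (-4 + 4*205209) = (102292 + 2*I*√7) + (-4 + 820836) = (102292 + 2*I*√7) + 820832 = 923124 + 2*I*√7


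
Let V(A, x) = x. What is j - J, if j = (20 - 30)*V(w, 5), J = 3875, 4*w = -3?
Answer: -3925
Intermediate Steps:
w = -¾ (w = (¼)*(-3) = -¾ ≈ -0.75000)
j = -50 (j = (20 - 30)*5 = -10*5 = -50)
j - J = -50 - 1*3875 = -50 - 3875 = -3925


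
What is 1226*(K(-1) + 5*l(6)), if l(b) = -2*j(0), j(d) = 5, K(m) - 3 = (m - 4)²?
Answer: -26972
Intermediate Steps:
K(m) = 3 + (-4 + m)² (K(m) = 3 + (m - 4)² = 3 + (-4 + m)²)
l(b) = -10 (l(b) = -2*5 = -10)
1226*(K(-1) + 5*l(6)) = 1226*((3 + (-4 - 1)²) + 5*(-10)) = 1226*((3 + (-5)²) - 50) = 1226*((3 + 25) - 50) = 1226*(28 - 50) = 1226*(-22) = -26972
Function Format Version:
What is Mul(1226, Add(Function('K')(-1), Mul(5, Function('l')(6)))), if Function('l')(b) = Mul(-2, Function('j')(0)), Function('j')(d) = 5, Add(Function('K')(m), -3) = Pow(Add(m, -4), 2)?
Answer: -26972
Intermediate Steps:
Function('K')(m) = Add(3, Pow(Add(-4, m), 2)) (Function('K')(m) = Add(3, Pow(Add(m, -4), 2)) = Add(3, Pow(Add(-4, m), 2)))
Function('l')(b) = -10 (Function('l')(b) = Mul(-2, 5) = -10)
Mul(1226, Add(Function('K')(-1), Mul(5, Function('l')(6)))) = Mul(1226, Add(Add(3, Pow(Add(-4, -1), 2)), Mul(5, -10))) = Mul(1226, Add(Add(3, Pow(-5, 2)), -50)) = Mul(1226, Add(Add(3, 25), -50)) = Mul(1226, Add(28, -50)) = Mul(1226, -22) = -26972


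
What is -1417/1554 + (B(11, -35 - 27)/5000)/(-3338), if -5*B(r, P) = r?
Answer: -59124316453/64840650000 ≈ -0.91184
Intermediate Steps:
B(r, P) = -r/5
-1417/1554 + (B(11, -35 - 27)/5000)/(-3338) = -1417/1554 + (-⅕*11/5000)/(-3338) = -1417*1/1554 - 11/5*1/5000*(-1/3338) = -1417/1554 - 11/25000*(-1/3338) = -1417/1554 + 11/83450000 = -59124316453/64840650000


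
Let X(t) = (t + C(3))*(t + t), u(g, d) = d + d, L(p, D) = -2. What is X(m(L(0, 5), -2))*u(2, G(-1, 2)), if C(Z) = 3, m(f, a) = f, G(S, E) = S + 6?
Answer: -40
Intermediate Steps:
G(S, E) = 6 + S
u(g, d) = 2*d
X(t) = 2*t*(3 + t) (X(t) = (t + 3)*(t + t) = (3 + t)*(2*t) = 2*t*(3 + t))
X(m(L(0, 5), -2))*u(2, G(-1, 2)) = (2*(-2)*(3 - 2))*(2*(6 - 1)) = (2*(-2)*1)*(2*5) = -4*10 = -40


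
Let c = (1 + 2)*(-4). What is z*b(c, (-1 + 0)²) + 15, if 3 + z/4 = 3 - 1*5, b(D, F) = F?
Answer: -5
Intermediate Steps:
c = -12 (c = 3*(-4) = -12)
z = -20 (z = -12 + 4*(3 - 1*5) = -12 + 4*(3 - 5) = -12 + 4*(-2) = -12 - 8 = -20)
z*b(c, (-1 + 0)²) + 15 = -20*(-1 + 0)² + 15 = -20*(-1)² + 15 = -20*1 + 15 = -20 + 15 = -5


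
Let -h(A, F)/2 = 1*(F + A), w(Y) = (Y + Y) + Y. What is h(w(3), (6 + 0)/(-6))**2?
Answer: 256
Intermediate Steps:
w(Y) = 3*Y (w(Y) = 2*Y + Y = 3*Y)
h(A, F) = -2*A - 2*F (h(A, F) = -2*(F + A) = -2*(A + F) = -2*A - 2*F)
h(w(3), (6 + 0)/(-6))**2 = (-6*3 - 2*(6 + 0)/(-6))**2 = (-2*9 - 12*(-1)/6)**2 = (-18 - 2*(-1))**2 = (-18 + 2)**2 = (-16)**2 = 256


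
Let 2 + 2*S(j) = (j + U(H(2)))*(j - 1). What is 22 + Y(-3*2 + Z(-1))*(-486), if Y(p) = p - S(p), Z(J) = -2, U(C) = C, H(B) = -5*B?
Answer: 42790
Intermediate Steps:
S(j) = -1 + (-1 + j)*(-10 + j)/2 (S(j) = -1 + ((j - 5*2)*(j - 1))/2 = -1 + ((j - 10)*(-1 + j))/2 = -1 + ((-10 + j)*(-1 + j))/2 = -1 + ((-1 + j)*(-10 + j))/2 = -1 + (-1 + j)*(-10 + j)/2)
Y(p) = -4 - p**2/2 + 13*p/2 (Y(p) = p - (4 + p**2/2 - 11*p/2) = p + (-4 - p**2/2 + 11*p/2) = -4 - p**2/2 + 13*p/2)
22 + Y(-3*2 + Z(-1))*(-486) = 22 + (-4 - (-3*2 - 2)**2/2 + 13*(-3*2 - 2)/2)*(-486) = 22 + (-4 - (-6 - 2)**2/2 + 13*(-6 - 2)/2)*(-486) = 22 + (-4 - 1/2*(-8)**2 + (13/2)*(-8))*(-486) = 22 + (-4 - 1/2*64 - 52)*(-486) = 22 + (-4 - 32 - 52)*(-486) = 22 - 88*(-486) = 22 + 42768 = 42790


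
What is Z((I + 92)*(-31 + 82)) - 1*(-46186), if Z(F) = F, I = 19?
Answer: 51847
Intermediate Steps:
Z((I + 92)*(-31 + 82)) - 1*(-46186) = (19 + 92)*(-31 + 82) - 1*(-46186) = 111*51 + 46186 = 5661 + 46186 = 51847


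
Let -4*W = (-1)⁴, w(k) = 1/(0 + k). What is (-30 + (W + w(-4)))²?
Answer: 3721/4 ≈ 930.25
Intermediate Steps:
w(k) = 1/k
W = -¼ (W = -¼*(-1)⁴ = -¼*1 = -¼ ≈ -0.25000)
(-30 + (W + w(-4)))² = (-30 + (-¼ + 1/(-4)))² = (-30 + (-¼ - ¼))² = (-30 - ½)² = (-61/2)² = 3721/4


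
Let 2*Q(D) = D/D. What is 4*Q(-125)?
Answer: 2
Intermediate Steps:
Q(D) = ½ (Q(D) = (D/D)/2 = (½)*1 = ½)
4*Q(-125) = 4*(½) = 2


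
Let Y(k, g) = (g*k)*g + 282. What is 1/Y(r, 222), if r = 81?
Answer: 1/3992286 ≈ 2.5048e-7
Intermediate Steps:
Y(k, g) = 282 + k*g² (Y(k, g) = k*g² + 282 = 282 + k*g²)
1/Y(r, 222) = 1/(282 + 81*222²) = 1/(282 + 81*49284) = 1/(282 + 3992004) = 1/3992286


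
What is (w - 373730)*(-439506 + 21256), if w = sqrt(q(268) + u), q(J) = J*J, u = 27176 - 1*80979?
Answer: 156312572500 - 418250*sqrt(18021) ≈ 1.5626e+11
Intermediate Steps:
u = -53803 (u = 27176 - 80979 = -53803)
q(J) = J**2
w = sqrt(18021) (w = sqrt(268**2 - 53803) = sqrt(71824 - 53803) = sqrt(18021) ≈ 134.24)
(w - 373730)*(-439506 + 21256) = (sqrt(18021) - 373730)*(-439506 + 21256) = (-373730 + sqrt(18021))*(-418250) = 156312572500 - 418250*sqrt(18021)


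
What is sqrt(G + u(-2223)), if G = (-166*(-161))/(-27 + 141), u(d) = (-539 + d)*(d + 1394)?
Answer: sqrt(7439990493)/57 ≈ 1513.3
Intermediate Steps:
u(d) = (-539 + d)*(1394 + d)
G = 13363/57 (G = 26726/114 = 26726*(1/114) = 13363/57 ≈ 234.44)
sqrt(G + u(-2223)) = sqrt(13363/57 + (-751366 + (-2223)**2 + 855*(-2223))) = sqrt(13363/57 + (-751366 + 4941729 - 1900665)) = sqrt(13363/57 + 2289698) = sqrt(130526149/57) = sqrt(7439990493)/57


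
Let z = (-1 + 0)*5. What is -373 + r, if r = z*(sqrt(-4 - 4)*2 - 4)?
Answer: -353 - 20*I*sqrt(2) ≈ -353.0 - 28.284*I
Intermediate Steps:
z = -5 (z = -1*5 = -5)
r = 20 - 20*I*sqrt(2) (r = -5*(sqrt(-4 - 4)*2 - 4) = -5*(sqrt(-8)*2 - 4) = -5*((2*I*sqrt(2))*2 - 4) = -5*(4*I*sqrt(2) - 4) = -5*(-4 + 4*I*sqrt(2)) = 20 - 20*I*sqrt(2) ≈ 20.0 - 28.284*I)
-373 + r = -373 + (20 - 20*I*sqrt(2)) = -353 - 20*I*sqrt(2)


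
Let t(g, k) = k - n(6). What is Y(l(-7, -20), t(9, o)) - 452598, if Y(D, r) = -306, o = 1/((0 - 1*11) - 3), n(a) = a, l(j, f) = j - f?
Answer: -452904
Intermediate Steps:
o = -1/14 (o = 1/((0 - 11) - 3) = 1/(-11 - 3) = 1/(-14) = -1/14 ≈ -0.071429)
t(g, k) = -6 + k (t(g, k) = k - 1*6 = k - 6 = -6 + k)
Y(l(-7, -20), t(9, o)) - 452598 = -306 - 452598 = -452904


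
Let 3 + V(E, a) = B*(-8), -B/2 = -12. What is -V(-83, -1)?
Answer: 195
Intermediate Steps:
B = 24 (B = -2*(-12) = 24)
V(E, a) = -195 (V(E, a) = -3 + 24*(-8) = -3 - 192 = -195)
-V(-83, -1) = -1*(-195) = 195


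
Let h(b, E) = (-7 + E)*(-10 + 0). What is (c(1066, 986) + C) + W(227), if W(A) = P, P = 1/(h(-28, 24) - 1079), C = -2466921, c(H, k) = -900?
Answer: -3082308430/1249 ≈ -2.4678e+6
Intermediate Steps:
h(b, E) = 70 - 10*E (h(b, E) = (-7 + E)*(-10) = 70 - 10*E)
P = -1/1249 (P = 1/((70 - 10*24) - 1079) = 1/((70 - 240) - 1079) = 1/(-170 - 1079) = 1/(-1249) = -1/1249 ≈ -0.00080064)
W(A) = -1/1249
(c(1066, 986) + C) + W(227) = (-900 - 2466921) - 1/1249 = -2467821 - 1/1249 = -3082308430/1249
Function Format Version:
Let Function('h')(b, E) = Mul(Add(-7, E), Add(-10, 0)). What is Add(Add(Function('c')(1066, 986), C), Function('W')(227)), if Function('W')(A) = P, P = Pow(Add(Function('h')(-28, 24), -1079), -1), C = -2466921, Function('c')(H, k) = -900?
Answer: Rational(-3082308430, 1249) ≈ -2.4678e+6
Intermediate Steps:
Function('h')(b, E) = Add(70, Mul(-10, E)) (Function('h')(b, E) = Mul(Add(-7, E), -10) = Add(70, Mul(-10, E)))
P = Rational(-1, 1249) (P = Pow(Add(Add(70, Mul(-10, 24)), -1079), -1) = Pow(Add(Add(70, -240), -1079), -1) = Pow(Add(-170, -1079), -1) = Pow(-1249, -1) = Rational(-1, 1249) ≈ -0.00080064)
Function('W')(A) = Rational(-1, 1249)
Add(Add(Function('c')(1066, 986), C), Function('W')(227)) = Add(Add(-900, -2466921), Rational(-1, 1249)) = Add(-2467821, Rational(-1, 1249)) = Rational(-3082308430, 1249)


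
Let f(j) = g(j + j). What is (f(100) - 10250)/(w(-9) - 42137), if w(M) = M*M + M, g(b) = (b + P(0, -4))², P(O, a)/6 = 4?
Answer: -39926/42065 ≈ -0.94915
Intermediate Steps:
P(O, a) = 24 (P(O, a) = 6*4 = 24)
g(b) = (24 + b)² (g(b) = (b + 24)² = (24 + b)²)
w(M) = M + M² (w(M) = M² + M = M + M²)
f(j) = (24 + 2*j)² (f(j) = (24 + (j + j))² = (24 + 2*j)²)
(f(100) - 10250)/(w(-9) - 42137) = (4*(12 + 100)² - 10250)/(-9*(1 - 9) - 42137) = (4*112² - 10250)/(-9*(-8) - 42137) = (4*12544 - 10250)/(72 - 42137) = (50176 - 10250)/(-42065) = 39926*(-1/42065) = -39926/42065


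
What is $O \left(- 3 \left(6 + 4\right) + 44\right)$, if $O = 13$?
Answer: $182$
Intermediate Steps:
$O \left(- 3 \left(6 + 4\right) + 44\right) = 13 \left(- 3 \left(6 + 4\right) + 44\right) = 13 \left(\left(-3\right) 10 + 44\right) = 13 \left(-30 + 44\right) = 13 \cdot 14 = 182$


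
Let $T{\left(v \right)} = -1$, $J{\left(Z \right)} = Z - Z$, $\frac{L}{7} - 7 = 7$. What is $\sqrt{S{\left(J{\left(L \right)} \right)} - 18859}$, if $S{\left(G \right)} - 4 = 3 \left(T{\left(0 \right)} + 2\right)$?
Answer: $2 i \sqrt{4713} \approx 137.3 i$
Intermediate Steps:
$L = 98$ ($L = 49 + 7 \cdot 7 = 49 + 49 = 98$)
$J{\left(Z \right)} = 0$
$S{\left(G \right)} = 7$ ($S{\left(G \right)} = 4 + 3 \left(-1 + 2\right) = 4 + 3 \cdot 1 = 4 + 3 = 7$)
$\sqrt{S{\left(J{\left(L \right)} \right)} - 18859} = \sqrt{7 - 18859} = \sqrt{-18852} = 2 i \sqrt{4713}$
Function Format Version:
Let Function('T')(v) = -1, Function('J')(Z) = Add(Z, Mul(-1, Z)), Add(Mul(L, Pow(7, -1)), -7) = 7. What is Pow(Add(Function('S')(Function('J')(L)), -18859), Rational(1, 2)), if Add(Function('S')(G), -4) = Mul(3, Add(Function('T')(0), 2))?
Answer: Mul(2, I, Pow(4713, Rational(1, 2))) ≈ Mul(137.30, I)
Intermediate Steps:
L = 98 (L = Add(49, Mul(7, 7)) = Add(49, 49) = 98)
Function('J')(Z) = 0
Function('S')(G) = 7 (Function('S')(G) = Add(4, Mul(3, Add(-1, 2))) = Add(4, Mul(3, 1)) = Add(4, 3) = 7)
Pow(Add(Function('S')(Function('J')(L)), -18859), Rational(1, 2)) = Pow(Add(7, -18859), Rational(1, 2)) = Pow(-18852, Rational(1, 2)) = Mul(2, I, Pow(4713, Rational(1, 2)))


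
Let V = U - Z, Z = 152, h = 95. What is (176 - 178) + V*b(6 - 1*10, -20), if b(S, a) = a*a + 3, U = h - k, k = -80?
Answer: 9267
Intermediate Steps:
U = 175 (U = 95 - 1*(-80) = 95 + 80 = 175)
b(S, a) = 3 + a² (b(S, a) = a² + 3 = 3 + a²)
V = 23 (V = 175 - 1*152 = 175 - 152 = 23)
(176 - 178) + V*b(6 - 1*10, -20) = (176 - 178) + 23*(3 + (-20)²) = -2 + 23*(3 + 400) = -2 + 23*403 = -2 + 9269 = 9267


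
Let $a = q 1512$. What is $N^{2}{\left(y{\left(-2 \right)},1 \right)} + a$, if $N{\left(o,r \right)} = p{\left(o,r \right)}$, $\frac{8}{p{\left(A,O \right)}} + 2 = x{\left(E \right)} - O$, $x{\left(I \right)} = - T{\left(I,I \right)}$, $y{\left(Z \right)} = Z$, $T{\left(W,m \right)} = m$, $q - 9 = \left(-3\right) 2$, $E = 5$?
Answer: $4537$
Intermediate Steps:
$q = 3$ ($q = 9 - 6 = 3$)
$x{\left(I \right)} = - I$
$p{\left(A,O \right)} = \frac{8}{-7 - O}$ ($p{\left(A,O \right)} = \frac{8}{-2 - \left(5 + O\right)} = \frac{8}{-7 - O}$)
$N{\left(o,r \right)} = - \frac{8}{7 + r}$
$a = 4536$ ($a = 3 \cdot 1512 = 4536$)
$N^{2}{\left(y{\left(-2 \right)},1 \right)} + a = \left(- \frac{8}{7 + 1}\right)^{2} + 4536 = \left(- \frac{8}{8}\right)^{2} + 4536 = \left(\left(-8\right) \frac{1}{8}\right)^{2} + 4536 = \left(-1\right)^{2} + 4536 = 1 + 4536 = 4537$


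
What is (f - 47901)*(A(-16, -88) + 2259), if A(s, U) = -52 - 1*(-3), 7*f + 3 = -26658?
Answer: -799949280/7 ≈ -1.1428e+8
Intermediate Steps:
f = -26661/7 (f = -3/7 + (⅐)*(-26658) = -3/7 - 26658/7 = -26661/7 ≈ -3808.7)
A(s, U) = -49 (A(s, U) = -52 + 3 = -49)
(f - 47901)*(A(-16, -88) + 2259) = (-26661/7 - 47901)*(-49 + 2259) = -361968/7*2210 = -799949280/7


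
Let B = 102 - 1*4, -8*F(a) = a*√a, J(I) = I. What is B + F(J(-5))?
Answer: 98 + 5*I*√5/8 ≈ 98.0 + 1.3975*I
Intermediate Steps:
F(a) = -a^(3/2)/8 (F(a) = -a*√a/8 = -a^(3/2)/8)
B = 98 (B = 102 - 4 = 98)
B + F(J(-5)) = 98 - (-5)*I*√5/8 = 98 + 5*I*√5/8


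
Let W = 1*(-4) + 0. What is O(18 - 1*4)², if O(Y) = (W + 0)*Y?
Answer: 3136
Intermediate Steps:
W = -4 (W = -4 + 0 = -4)
O(Y) = -4*Y (O(Y) = (-4 + 0)*Y = -4*Y)
O(18 - 1*4)² = (-4*(18 - 1*4))² = (-4*(18 - 4))² = (-4*14)² = (-56)² = 3136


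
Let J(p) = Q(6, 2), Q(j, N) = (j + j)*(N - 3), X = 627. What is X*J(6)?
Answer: -7524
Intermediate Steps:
Q(j, N) = 2*j*(-3 + N) (Q(j, N) = (2*j)*(-3 + N) = 2*j*(-3 + N))
J(p) = -12 (J(p) = 2*6*(-3 + 2) = 2*6*(-1) = -12)
X*J(6) = 627*(-12) = -7524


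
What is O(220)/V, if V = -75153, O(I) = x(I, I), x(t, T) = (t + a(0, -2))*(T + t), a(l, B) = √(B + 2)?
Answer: -96800/75153 ≈ -1.2880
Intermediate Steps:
a(l, B) = √(2 + B)
x(t, T) = t*(T + t) (x(t, T) = (t + √(2 - 2))*(T + t) = (t + √0)*(T + t) = (t + 0)*(T + t) = t*(T + t))
O(I) = 2*I² (O(I) = I*(I + I) = I*(2*I) = 2*I²)
O(220)/V = (2*220²)/(-75153) = (2*48400)*(-1/75153) = 96800*(-1/75153) = -96800/75153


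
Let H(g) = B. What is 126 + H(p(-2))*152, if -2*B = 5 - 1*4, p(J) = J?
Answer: 50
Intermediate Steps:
B = -1/2 (B = -(5 - 1*4)/2 = -(5 - 4)/2 = -1/2*1 = -1/2 ≈ -0.50000)
H(g) = -1/2
126 + H(p(-2))*152 = 126 - 1/2*152 = 126 - 76 = 50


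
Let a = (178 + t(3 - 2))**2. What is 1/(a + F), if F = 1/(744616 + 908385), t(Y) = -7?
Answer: 1653001/48335402242 ≈ 3.4199e-5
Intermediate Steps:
F = 1/1653001 ≈ 6.0496e-7
a = 29241 (a = (178 - 7)**2 = 171**2 = 29241)
1/(a + F) = 1/(29241 + 1/1653001) = 1/(48335402242/1653001) = 1653001/48335402242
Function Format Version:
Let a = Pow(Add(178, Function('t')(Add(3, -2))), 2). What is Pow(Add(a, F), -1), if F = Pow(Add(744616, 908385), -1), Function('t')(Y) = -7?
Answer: Rational(1653001, 48335402242) ≈ 3.4199e-5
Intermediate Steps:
F = Rational(1, 1653001) (F = Pow(1653001, -1) = Rational(1, 1653001) ≈ 6.0496e-7)
a = 29241 (a = Pow(Add(178, -7), 2) = Pow(171, 2) = 29241)
Pow(Add(a, F), -1) = Pow(Add(29241, Rational(1, 1653001)), -1) = Pow(Rational(48335402242, 1653001), -1) = Rational(1653001, 48335402242)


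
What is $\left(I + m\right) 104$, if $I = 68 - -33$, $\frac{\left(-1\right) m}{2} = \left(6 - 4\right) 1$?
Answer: $10088$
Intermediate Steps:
$m = -4$ ($m = - 2 \left(6 - 4\right) 1 = - 2 \cdot 2 \cdot 1 = \left(-2\right) 2 = -4$)
$I = 101$ ($I = 68 + 33 = 101$)
$\left(I + m\right) 104 = \left(101 - 4\right) 104 = 97 \cdot 104 = 10088$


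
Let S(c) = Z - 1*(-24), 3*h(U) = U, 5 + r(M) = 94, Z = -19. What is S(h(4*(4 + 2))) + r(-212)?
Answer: 94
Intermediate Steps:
r(M) = 89 (r(M) = -5 + 94 = 89)
h(U) = U/3
S(c) = 5 (S(c) = -19 - 1*(-24) = -19 + 24 = 5)
S(h(4*(4 + 2))) + r(-212) = 5 + 89 = 94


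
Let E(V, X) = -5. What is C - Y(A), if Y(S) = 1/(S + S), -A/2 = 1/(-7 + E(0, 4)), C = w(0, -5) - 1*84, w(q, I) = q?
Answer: -87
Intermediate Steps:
C = -84 (C = 0 - 1*84 = 0 - 84 = -84)
A = ⅙ (A = -2/(-7 - 5) = -2/(-12) = -2*(-1/12) = ⅙ ≈ 0.16667)
Y(S) = 1/(2*S)
C - Y(A) = -84 - 1/(2*⅙) = -84 - 6/2 = -84 - 1*3 = -84 - 3 = -87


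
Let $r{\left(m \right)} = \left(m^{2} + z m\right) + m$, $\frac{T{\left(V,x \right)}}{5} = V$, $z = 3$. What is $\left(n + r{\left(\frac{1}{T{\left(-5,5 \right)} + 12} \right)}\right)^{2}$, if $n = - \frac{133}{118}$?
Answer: $\frac{811965025}{397683364} \approx 2.0417$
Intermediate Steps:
$T{\left(V,x \right)} = 5 V$
$r{\left(m \right)} = m^{2} + 4 m$ ($r{\left(m \right)} = \left(m^{2} + 3 m\right) + m = m^{2} + 4 m$)
$n = - \frac{133}{118}$ ($n = \left(-133\right) \frac{1}{118} = - \frac{133}{118} \approx -1.1271$)
$\left(n + r{\left(\frac{1}{T{\left(-5,5 \right)} + 12} \right)}\right)^{2} = \left(- \frac{133}{118} + \frac{4 + \frac{1}{5 \left(-5\right) + 12}}{5 \left(-5\right) + 12}\right)^{2} = \left(- \frac{133}{118} + \frac{4 + \frac{1}{-25 + 12}}{-25 + 12}\right)^{2} = \left(- \frac{133}{118} + \frac{4 + \frac{1}{-13}}{-13}\right)^{2} = \left(- \frac{133}{118} - \frac{4 - \frac{1}{13}}{13}\right)^{2} = \left(- \frac{133}{118} - \frac{51}{169}\right)^{2} = \left(- \frac{28495}{19942}\right)^{2} = \frac{811965025}{397683364}$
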